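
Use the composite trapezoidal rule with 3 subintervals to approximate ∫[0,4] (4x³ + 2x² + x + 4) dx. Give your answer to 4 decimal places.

h = (4 − 0)/3 = 1.333333.
Nodes x₀,…,x₃ = 0, 1.333333, 2.666667, 4.
f(x) = 4x³ + 2x² + x + 4: f₀=4, f₁=18.370370, f₂=96.740741, f₃=296.
(h/2)·[f₀ + 2f₁ + 2f₂ + f₃] = 0.666667·(530.222222) = 353.4815.

353.4815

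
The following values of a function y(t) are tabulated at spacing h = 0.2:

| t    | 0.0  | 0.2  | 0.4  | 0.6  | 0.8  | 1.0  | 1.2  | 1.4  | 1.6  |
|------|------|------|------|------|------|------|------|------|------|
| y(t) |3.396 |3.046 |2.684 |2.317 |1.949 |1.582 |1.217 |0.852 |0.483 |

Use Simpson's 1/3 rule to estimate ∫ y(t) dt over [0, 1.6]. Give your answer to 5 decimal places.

3.11780

h = 0.2, n = 8.
(h/3)·[y₀ + 4y₁ + 2y₂ + 4y₃ + 2y₄ + 4y₅ + 2y₆ + 4y₇ + y₈] = 0.066667·(46.767) = 3.11780.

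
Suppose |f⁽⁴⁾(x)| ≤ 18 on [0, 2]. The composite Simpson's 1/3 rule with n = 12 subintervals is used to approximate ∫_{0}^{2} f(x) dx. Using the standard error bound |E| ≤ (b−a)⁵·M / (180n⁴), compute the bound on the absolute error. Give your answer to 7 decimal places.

|E| ≤ (2)⁵·18 / (180·12⁴) = 576/3732480 = 0.0001543.

0.0001543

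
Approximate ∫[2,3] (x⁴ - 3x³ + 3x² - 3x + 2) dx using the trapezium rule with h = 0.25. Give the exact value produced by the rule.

7.142578125

h = (3 − 2)/4 = 0.25.
Nodes x₀,…,x₄ = 2, 2.25, 2.5, 2.75, 3.
f(x) = x⁴ - 3x³ + 3x² - 3x + 2: f₀=0, f₁=1.89453125, f₂=5.4375, f₃=11.23828125, f₄=20.
(h/2)·[f₀ + 2f₁ + 2f₂ + 2f₃ + f₄] = 0.125·(57.140625) = 7.142578125.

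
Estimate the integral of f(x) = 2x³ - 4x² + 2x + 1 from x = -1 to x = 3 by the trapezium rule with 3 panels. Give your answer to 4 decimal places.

h = (3 − (-1))/3 = 1.333333.
Nodes x₀,…,x₃ = -1, 0.333333, 1.666667, 3.
f(x) = 2x³ - 4x² + 2x + 1: f₀=-7, f₁=1.296296, f₂=2.481481, f₃=25.
(h/2)·[f₀ + 2f₁ + 2f₂ + f₃] = 0.666667·(25.555556) = 17.0370.

17.0370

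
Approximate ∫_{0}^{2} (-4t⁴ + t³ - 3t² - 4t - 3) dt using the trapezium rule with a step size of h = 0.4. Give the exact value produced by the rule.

h = (2 − 0)/5 = 0.4.
Nodes t₀,…,t₅ = 0, 0.4, 0.8, 1.2, 1.6, 2.
f(t) = -4t⁴ + t³ - 3t² - 4t - 3: f₀=-3, f₁=-5.1184, f₂=-9.2464, f₃=-18.6864, f₄=-39.1984, f₅=-79.
(h/2)·[f₀ + 2f₁ + 2f₂ + 2f₃ + 2f₄ + f₅] = 0.2·(-226.4992) = -45.29984.

-45.29984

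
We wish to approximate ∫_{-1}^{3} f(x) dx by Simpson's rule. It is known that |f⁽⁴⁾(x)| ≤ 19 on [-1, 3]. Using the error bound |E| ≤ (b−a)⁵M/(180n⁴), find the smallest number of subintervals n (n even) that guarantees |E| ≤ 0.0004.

24

Need 19456/(180n⁴) ≤ 0.0004.
n⁴ ≥ 19456/(180·0.0004) = 270222 ⇒ n ≥ 22.7998, so the smallest even n is 24. (n must be even for Simpson's rule.)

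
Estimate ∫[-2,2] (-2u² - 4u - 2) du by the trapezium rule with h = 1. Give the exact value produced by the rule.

h = (2 − (-2))/4 = 1.
Nodes u₀,…,u₄ = -2, -1, 0, 1, 2.
f(u) = -2u² - 4u - 2: f₀=-2, f₁=0, f₂=-2, f₃=-8, f₄=-18.
(h/2)·[f₀ + 2f₁ + 2f₂ + 2f₃ + f₄] = 0.5·(-40) = -20.

-20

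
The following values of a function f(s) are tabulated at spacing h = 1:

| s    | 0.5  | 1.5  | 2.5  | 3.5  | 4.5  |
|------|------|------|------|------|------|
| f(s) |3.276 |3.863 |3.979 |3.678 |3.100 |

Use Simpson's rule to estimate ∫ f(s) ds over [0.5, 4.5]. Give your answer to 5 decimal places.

h = 1, n = 4.
(h/3)·[y₀ + 4y₁ + 2y₂ + 4y₃ + y₄] = 0.333333·(44.498) = 14.83267.

14.83267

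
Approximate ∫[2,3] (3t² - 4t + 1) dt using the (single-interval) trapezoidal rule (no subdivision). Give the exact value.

10.5

T = (b−a)/2 · [f(2) + f(3)] = 0.5·[5 + 16] = 10.5.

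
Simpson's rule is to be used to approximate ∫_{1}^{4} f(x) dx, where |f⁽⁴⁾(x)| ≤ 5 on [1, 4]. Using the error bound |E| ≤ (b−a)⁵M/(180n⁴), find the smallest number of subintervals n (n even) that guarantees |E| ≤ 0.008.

6

Need 1215/(180n⁴) ≤ 0.008.
n⁴ ≥ 1215/(180·0.008) = 843.75 ⇒ n ≥ 5.3896, so the smallest even n is 6. (n must be even for Simpson's rule.)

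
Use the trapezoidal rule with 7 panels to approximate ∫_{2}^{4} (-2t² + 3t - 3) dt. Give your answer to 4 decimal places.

h = (4 − 2)/7 = 0.285714.
Nodes t₀,…,t₇ = 2, 2.285714, 2.571429, 2.857143, 3.142857, 3.428571, 3.714286, 4.
f(t) = -2t² + 3t - 3: f₀=-5, f₁=-6.591837, f₂=-8.510204, f₃=-10.755102, f₄=-13.326531, f₅=-16.224490, f₆=-19.448980, f₇=-23.
(h/2)·[f₀ + 2f₁ + 2f₂ + 2f₃ + 2f₄ + 2f₅ + 2f₆ + f₇] = 0.142857·(-177.714286) = -25.3878.

-25.3878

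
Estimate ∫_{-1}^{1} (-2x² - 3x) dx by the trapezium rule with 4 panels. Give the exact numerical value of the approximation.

-1.5

h = (1 − (-1))/4 = 0.5.
Nodes x₀,…,x₄ = -1, -0.5, 0, 0.5, 1.
f(x) = -2x² - 3x: f₀=1, f₁=1, f₂=0, f₃=-2, f₄=-5.
(h/2)·[f₀ + 2f₁ + 2f₂ + 2f₃ + f₄] = 0.25·(-6) = -1.5.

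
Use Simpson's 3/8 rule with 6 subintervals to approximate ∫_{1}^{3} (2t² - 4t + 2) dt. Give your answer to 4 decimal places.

h = (3 − 1)/6 = 0.333333.
Nodes t₀,…,t₆ = 1, 1.333333, 1.666667, 2, 2.333333, 2.666667, 3.
f(t) = 2t² - 4t + 2: f₀=0, f₁=0.222222, f₂=0.888889, f₃=2, f₄=3.555556, f₅=5.555556, f₆=8.
(3h/8)·[f₀ + 3f₁ + 3f₂ + 2f₃ + 3f₄ + 3f₅ + f₆] = 0.125·(42.666667) = 5.3333.

5.3333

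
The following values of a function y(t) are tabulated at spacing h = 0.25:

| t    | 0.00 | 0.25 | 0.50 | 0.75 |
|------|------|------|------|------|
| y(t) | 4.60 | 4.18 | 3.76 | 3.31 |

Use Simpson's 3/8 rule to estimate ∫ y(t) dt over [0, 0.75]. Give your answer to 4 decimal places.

h = 0.25, n = 3.
(3h/8)·[y₀ + 3y₁ + 3y₂ + y₃] = 0.09375·(31.73) = 2.9747.

2.9747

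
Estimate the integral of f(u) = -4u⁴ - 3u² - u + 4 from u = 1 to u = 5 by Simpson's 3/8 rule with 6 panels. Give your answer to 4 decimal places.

h = (5 − 1)/6 = 0.666667.
Nodes u₀,…,u₆ = 1, 1.666667, 2.333333, 3, 3.666667, 4.333333, 5.
f(u) = -4u⁴ - 3u² - u + 4: f₀=-4, f₁=-36.864198, f₂=-133.234568, f₃=-350, f₄=-763.012346, f₅=-1467.086420, f₆=-2576.
(3h/8)·[f₀ + 3f₁ + 3f₂ + 2f₃ + 3f₄ + 3f₅ + f₆] = 0.25·(-10480.592593) = -2620.1481.

-2620.1481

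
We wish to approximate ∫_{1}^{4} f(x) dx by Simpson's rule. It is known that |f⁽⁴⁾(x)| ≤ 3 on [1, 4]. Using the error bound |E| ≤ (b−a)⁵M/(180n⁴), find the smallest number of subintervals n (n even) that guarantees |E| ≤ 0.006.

6

Need 729/(180n⁴) ≤ 0.006.
n⁴ ≥ 729/(180·0.006) = 675 ⇒ n ≥ 5.0971, so the smallest even n is 6. (n must be even for Simpson's rule.)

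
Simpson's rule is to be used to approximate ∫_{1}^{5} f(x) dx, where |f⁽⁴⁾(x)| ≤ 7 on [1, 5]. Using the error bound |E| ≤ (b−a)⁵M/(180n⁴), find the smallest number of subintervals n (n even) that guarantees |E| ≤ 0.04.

Need 7168/(180n⁴) ≤ 0.04.
n⁴ ≥ 7168/(180·0.04) = 995.556 ⇒ n ≥ 5.6172, so the smallest even n is 6. (n must be even for Simpson's rule.)

6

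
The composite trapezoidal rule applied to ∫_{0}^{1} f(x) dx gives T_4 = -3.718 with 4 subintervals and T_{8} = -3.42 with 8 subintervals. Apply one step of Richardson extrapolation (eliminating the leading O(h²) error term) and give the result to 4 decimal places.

-3.3207

R = (4·T_{8} − T_4) / 3 = (4·(-3.42) − (-3.718))/3 = (-9.962)/3 = -3.3207.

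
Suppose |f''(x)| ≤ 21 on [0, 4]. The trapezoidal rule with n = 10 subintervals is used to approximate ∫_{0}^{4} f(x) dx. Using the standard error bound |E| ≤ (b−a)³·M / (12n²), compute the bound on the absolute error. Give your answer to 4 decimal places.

1.1200

|E| ≤ (4)³·21 / (12·10²) = 1344/1200 = 1.1200.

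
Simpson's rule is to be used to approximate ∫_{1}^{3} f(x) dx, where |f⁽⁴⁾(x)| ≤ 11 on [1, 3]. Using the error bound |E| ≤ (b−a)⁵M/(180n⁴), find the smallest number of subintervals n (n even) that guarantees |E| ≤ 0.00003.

Need 352/(180n⁴) ≤ 0.00003.
n⁴ ≥ 352/(180·0.00003) = 65185.2 ⇒ n ≥ 15.9785, so the smallest even n is 16. (n must be even for Simpson's rule.)

16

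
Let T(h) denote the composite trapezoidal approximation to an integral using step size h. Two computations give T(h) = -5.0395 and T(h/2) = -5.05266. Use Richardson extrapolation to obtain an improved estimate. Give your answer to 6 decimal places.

R = (4·T(h/2) − T(h)) / 3 = (4·(-5.05266) − (-5.0395))/3 = (-15.17114)/3 = -5.057047.

-5.057047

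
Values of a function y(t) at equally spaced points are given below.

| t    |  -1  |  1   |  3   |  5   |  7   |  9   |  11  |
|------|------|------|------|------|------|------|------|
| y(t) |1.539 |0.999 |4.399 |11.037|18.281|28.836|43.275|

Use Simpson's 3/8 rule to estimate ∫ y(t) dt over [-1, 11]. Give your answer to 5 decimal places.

h = 2, n = 6.
(3h/8)·[y₀ + 3y₁ + 3y₂ + 2y₃ + 3y₄ + 3y₅ + y₆] = 0.75·(224.433) = 168.32475.

168.32475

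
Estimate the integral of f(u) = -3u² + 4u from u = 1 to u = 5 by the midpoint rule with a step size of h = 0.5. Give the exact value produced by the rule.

h = (5 − 1)/8 = 0.5.
Midpoints m₁,…,m₈ = 1.25, 1.75, 2.25, 2.75, 3.25, 3.75, 4.25, 4.75.
f(m₁)=0.3125, f(m₂)=-2.1875, f(m₃)=-6.1875, f(m₄)=-11.6875, f(m₅)=-18.6875, f(m₆)=-27.1875, f(m₇)=-37.1875, f(m₈)=-48.6875.
h·[f(m₁) + f(m₂) + f(m₃) + f(m₄) + f(m₅) + f(m₆) + f(m₇) + f(m₈)] = 0.5·(-151.5) = -75.75.

-75.75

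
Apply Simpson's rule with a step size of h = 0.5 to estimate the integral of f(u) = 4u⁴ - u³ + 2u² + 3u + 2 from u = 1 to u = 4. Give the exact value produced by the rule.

825.25

h = (4 − 1)/6 = 0.5.
Nodes u₀,…,u₆ = 1, 1.5, 2, 2.5, 3, 3.5, 4.
f(u) = 4u⁴ - u³ + 2u² + 3u + 2: f₀=10, f₁=27.875, f₂=72, f₃=162.625, f₄=326, f₅=594.375, f₆=1006.
(h/3)·[f₀ + 4f₁ + 2f₂ + 4f₃ + 2f₄ + 4f₅ + f₆] = 0.166667·(4951.5) = 825.25.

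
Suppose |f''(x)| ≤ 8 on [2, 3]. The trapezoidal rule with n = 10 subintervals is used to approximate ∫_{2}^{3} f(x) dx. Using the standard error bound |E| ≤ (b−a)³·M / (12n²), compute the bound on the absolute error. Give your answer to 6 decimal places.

0.006667

|E| ≤ (1)³·8 / (12·10²) = 8/1200 = 0.006667.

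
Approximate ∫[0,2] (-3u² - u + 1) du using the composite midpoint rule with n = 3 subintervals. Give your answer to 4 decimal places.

h = (2 − 0)/3 = 0.666667.
Midpoints m₁,…,m₃ = 0.333333, 1, 1.666667.
f(m₁)=0.333333, f(m₂)=-3, f(m₃)=-9.
h·[f(m₁) + f(m₂) + f(m₃)] = 0.666667·(-11.666667) = -7.7778.

-7.7778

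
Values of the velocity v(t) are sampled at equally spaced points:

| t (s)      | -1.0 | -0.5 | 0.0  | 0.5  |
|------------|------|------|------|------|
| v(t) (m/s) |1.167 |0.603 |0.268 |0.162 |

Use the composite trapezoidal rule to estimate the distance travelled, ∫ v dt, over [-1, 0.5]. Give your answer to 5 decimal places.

0.76775

h = 0.5, n = 3.
(h/2)·[y₀ + 2y₁ + 2y₂ + y₃] = 0.25·(3.071) = 0.76775.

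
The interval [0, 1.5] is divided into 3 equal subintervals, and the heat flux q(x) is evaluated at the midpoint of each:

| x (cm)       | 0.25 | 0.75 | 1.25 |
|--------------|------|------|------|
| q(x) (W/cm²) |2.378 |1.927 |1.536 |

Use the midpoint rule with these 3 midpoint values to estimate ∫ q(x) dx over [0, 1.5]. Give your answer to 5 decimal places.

2.92050

h = 0.5, n = 3.
h·[y(m₁) + y(m₂) + y(m₃)] = 0.5·(5.841) = 2.92050.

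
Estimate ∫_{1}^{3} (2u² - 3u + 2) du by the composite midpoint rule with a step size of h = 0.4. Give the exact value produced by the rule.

9.28

h = (3 − 1)/5 = 0.4.
Midpoints m₁,…,m₅ = 1.2, 1.6, 2, 2.4, 2.8.
f(m₁)=1.28, f(m₂)=2.32, f(m₃)=4, f(m₄)=6.32, f(m₅)=9.28.
h·[f(m₁) + f(m₂) + f(m₃) + f(m₄) + f(m₅)] = 0.4·(23.2) = 9.28.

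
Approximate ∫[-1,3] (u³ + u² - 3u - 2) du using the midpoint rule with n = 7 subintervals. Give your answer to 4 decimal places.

8.8980

h = (3 − (-1))/7 = 0.571429.
Midpoints m₁,…,m₇ = -0.714286, -0.142857, 0.428571, 1, 1.571429, 2.142857, 2.714286.
f(m₁)=0.288630, f(m₂)=-1.553936, f(m₃)=-3.023324, f(m₄)=-3, f(m₅)=-0.364431, f(m₆)=6.002915, f(m₇)=17.221574.
h·[f(m₁) + f(m₂) + f(m₃) + f(m₄) + f(m₅) + f(m₆) + f(m₇)] = 0.571429·(15.571429) = 8.8980.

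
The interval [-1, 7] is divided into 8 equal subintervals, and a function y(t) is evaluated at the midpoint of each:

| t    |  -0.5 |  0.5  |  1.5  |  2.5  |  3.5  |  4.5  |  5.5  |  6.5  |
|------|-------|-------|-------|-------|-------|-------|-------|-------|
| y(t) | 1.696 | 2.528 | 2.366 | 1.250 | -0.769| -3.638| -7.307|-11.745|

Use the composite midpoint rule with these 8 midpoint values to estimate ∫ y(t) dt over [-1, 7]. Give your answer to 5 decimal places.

h = 1, n = 8.
h·[y(m₁) + y(m₂) + y(m₃) + y(m₄) + y(m₅) + y(m₆) + y(m₇) + y(m₈)] = 1·(-15.619) = -15.61900.

-15.61900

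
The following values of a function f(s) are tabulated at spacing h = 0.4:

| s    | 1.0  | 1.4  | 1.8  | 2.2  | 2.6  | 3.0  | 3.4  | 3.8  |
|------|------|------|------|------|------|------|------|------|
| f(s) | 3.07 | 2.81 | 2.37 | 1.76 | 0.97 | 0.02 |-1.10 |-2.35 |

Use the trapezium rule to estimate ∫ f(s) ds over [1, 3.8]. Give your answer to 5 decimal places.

2.87600

h = 0.4, n = 7.
(h/2)·[y₀ + 2y₁ + 2y₂ + 2y₃ + 2y₄ + 2y₅ + 2y₆ + y₇] = 0.2·(14.38) = 2.87600.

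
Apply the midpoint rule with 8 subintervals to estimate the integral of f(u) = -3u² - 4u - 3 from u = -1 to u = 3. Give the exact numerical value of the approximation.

-55.75

h = (3 − (-1))/8 = 0.5.
Midpoints m₁,…,m₈ = -0.75, -0.25, 0.25, 0.75, 1.25, 1.75, 2.25, 2.75.
f(m₁)=-1.6875, f(m₂)=-2.1875, f(m₃)=-4.1875, f(m₄)=-7.6875, f(m₅)=-12.6875, f(m₆)=-19.1875, f(m₇)=-27.1875, f(m₈)=-36.6875.
h·[f(m₁) + f(m₂) + f(m₃) + f(m₄) + f(m₅) + f(m₆) + f(m₇) + f(m₈)] = 0.5·(-111.5) = -55.75.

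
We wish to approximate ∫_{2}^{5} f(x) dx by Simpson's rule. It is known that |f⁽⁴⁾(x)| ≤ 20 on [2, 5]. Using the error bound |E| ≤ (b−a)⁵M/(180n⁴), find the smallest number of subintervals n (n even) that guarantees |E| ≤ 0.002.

Need 4860/(180n⁴) ≤ 0.002.
n⁴ ≥ 4860/(180·0.002) = 13500 ⇒ n ≥ 10.7791, so the smallest even n is 12. (n must be even for Simpson's rule.)

12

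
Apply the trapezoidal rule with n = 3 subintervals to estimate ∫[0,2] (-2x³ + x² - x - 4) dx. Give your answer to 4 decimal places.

-16.0741

h = (2 − 0)/3 = 0.666667.
Nodes x₀,…,x₃ = 0, 0.666667, 1.333333, 2.
f(x) = -2x³ + x² - x - 4: f₀=-4, f₁=-4.814815, f₂=-8.296296, f₃=-18.
(h/2)·[f₀ + 2f₁ + 2f₂ + f₃] = 0.333333·(-48.222222) = -16.0741.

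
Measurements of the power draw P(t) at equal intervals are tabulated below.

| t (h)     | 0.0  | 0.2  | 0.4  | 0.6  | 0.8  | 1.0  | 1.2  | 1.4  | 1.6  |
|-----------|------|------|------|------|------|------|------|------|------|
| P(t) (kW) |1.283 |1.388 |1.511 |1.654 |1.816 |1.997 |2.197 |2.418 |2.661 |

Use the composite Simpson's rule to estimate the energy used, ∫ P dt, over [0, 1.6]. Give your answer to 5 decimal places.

2.98800

h = 0.2, n = 8.
(h/3)·[y₀ + 4y₁ + 2y₂ + 4y₃ + 2y₄ + 4y₅ + 2y₆ + 4y₇ + y₈] = 0.066667·(44.820) = 2.98800.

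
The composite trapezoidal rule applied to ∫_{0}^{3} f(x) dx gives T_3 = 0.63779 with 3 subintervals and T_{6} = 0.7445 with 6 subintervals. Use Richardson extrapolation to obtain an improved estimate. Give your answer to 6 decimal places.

0.780070

R = (4·T_{6} − T_3) / 3 = (4·0.7445 − 0.63779)/3 = (2.34021)/3 = 0.780070.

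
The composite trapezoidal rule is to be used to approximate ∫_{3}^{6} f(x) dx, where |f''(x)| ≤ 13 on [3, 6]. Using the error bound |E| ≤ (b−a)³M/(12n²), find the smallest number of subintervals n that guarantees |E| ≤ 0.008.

61

Need 351/(12n²) ≤ 0.008.
n² ≥ 351/(12·0.008) = 3656.25 ⇒ n ≥ 60.4669, so the smallest n is 61.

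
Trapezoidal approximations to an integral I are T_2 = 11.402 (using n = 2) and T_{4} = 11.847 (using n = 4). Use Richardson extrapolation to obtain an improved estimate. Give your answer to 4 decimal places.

11.9953

R = (4·T_{4} − T_2) / 3 = (4·11.847 − 11.402)/3 = (35.986)/3 = 11.9953.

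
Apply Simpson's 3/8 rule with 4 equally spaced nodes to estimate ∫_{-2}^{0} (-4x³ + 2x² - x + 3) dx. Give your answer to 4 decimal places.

29.3333

h = (0 − (-2))/3 = 0.666667.
Nodes x₀,…,x₃ = -2, -1.333333, -0.666667, 0.
f(x) = -4x³ + 2x² - x + 3: f₀=45, f₁=17.370370, f₂=5.740741, f₃=3.
(3h/8)·[f₀ + 3f₁ + 3f₂ + f₃] = 0.25·(117.333333) = 29.3333.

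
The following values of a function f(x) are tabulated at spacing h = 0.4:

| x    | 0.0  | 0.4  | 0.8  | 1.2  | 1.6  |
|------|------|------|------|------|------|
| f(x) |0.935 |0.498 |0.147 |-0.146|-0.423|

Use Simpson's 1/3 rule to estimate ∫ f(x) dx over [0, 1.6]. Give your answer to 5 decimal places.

h = 0.4, n = 4.
(h/3)·[y₀ + 4y₁ + 2y₂ + 4y₃ + y₄] = 0.133333·(2.214) = 0.29520.

0.29520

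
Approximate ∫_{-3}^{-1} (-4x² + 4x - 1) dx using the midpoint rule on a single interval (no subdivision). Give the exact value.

-50

M = (b−a)·f(-2) = 2·(-25) = -50.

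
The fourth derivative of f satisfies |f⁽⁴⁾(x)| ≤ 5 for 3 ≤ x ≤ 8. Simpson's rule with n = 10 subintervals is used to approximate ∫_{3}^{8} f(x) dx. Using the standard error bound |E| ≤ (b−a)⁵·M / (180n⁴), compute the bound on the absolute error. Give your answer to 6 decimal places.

|E| ≤ (5)⁵·5 / (180·10⁴) = 15625/1800000 = 0.008681.

0.008681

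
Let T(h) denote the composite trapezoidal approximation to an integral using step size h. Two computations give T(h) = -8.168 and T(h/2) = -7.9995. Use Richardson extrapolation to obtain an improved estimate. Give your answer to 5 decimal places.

R = (4·T(h/2) − T(h)) / 3 = (4·(-7.9995) − (-8.168))/3 = (-23.8300)/3 = -7.94333.

-7.94333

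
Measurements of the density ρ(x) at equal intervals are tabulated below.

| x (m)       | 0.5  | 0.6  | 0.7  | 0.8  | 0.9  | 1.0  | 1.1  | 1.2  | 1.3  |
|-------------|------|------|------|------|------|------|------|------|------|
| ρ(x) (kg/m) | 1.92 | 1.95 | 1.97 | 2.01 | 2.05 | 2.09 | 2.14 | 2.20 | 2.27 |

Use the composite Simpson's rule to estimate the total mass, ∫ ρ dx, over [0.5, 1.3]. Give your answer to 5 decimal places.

1.65033

h = 0.1, n = 8.
(h/3)·[y₀ + 4y₁ + 2y₂ + 4y₃ + 2y₄ + 4y₅ + 2y₆ + 4y₇ + y₈] = 0.033333·(49.51) = 1.65033.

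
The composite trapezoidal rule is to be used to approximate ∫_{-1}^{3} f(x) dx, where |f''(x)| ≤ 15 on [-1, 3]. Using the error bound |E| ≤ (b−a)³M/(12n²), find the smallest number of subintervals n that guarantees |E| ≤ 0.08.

32

Need 960/(12n²) ≤ 0.08.
n² ≥ 960/(12·0.08) = 1000 ⇒ n ≥ 31.6228, so the smallest n is 32.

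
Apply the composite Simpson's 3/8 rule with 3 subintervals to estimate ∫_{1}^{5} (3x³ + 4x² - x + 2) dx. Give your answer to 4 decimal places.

629.3333

h = (5 − 1)/3 = 1.333333.
Nodes x₀,…,x₃ = 1, 2.333333, 3.666667, 5.
f(x) = 3x³ + 4x² - x + 2: f₀=8, f₁=59.555556, f₂=200, f₃=472.
(3h/8)·[f₀ + 3f₁ + 3f₂ + f₃] = 0.5·(1258.666667) = 629.3333.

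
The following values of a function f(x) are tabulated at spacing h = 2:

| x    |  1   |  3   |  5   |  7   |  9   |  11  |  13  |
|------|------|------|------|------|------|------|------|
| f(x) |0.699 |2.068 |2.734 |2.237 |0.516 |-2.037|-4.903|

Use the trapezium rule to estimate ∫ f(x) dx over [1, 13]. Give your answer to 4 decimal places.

6.8320

h = 2, n = 6.
(h/2)·[y₀ + 2y₁ + 2y₂ + 2y₃ + 2y₄ + 2y₅ + y₆] = 1·(6.832) = 6.8320.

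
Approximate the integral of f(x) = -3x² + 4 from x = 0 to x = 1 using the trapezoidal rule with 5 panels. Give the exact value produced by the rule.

h = (1 − 0)/5 = 0.2.
Nodes x₀,…,x₅ = 0, 0.2, 0.4, 0.6, 0.8, 1.
f(x) = -3x² + 4: f₀=4, f₁=3.88, f₂=3.52, f₃=2.92, f₄=2.08, f₅=1.
(h/2)·[f₀ + 2f₁ + 2f₂ + 2f₃ + 2f₄ + f₅] = 0.1·(29.8) = 2.98.

2.98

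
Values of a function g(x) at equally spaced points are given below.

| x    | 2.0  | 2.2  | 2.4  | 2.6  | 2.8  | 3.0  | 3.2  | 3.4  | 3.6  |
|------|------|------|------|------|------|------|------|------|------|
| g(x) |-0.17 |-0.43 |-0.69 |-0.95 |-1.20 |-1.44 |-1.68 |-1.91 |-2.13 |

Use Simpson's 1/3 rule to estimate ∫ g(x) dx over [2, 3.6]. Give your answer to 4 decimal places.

-1.8907

h = 0.2, n = 8.
(h/3)·[y₀ + 4y₁ + 2y₂ + 4y₃ + 2y₄ + 4y₅ + 2y₆ + 4y₇ + y₈] = 0.066667·(-28.36) = -1.8907.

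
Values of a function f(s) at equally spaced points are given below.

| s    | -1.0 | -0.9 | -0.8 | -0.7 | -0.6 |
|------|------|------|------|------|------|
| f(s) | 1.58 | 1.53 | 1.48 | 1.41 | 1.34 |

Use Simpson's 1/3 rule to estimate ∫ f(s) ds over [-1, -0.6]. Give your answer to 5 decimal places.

0.58800

h = 0.1, n = 4.
(h/3)·[y₀ + 4y₁ + 2y₂ + 4y₃ + y₄] = 0.033333·(17.64) = 0.58800.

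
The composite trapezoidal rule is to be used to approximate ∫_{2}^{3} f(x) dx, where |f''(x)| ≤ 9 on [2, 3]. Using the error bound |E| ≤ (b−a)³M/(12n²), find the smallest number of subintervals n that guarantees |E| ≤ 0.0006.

36

Need 9/(12n²) ≤ 0.0006.
n² ≥ 9/(12·0.0006) = 1250 ⇒ n ≥ 35.3553, so the smallest n is 36.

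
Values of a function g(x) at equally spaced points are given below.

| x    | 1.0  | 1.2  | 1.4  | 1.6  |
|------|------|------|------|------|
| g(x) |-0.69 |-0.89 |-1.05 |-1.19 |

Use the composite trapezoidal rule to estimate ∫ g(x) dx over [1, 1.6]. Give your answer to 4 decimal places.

h = 0.2, n = 3.
(h/2)·[y₀ + 2y₁ + 2y₂ + y₃] = 0.1·(-5.76) = -0.5760.

-0.5760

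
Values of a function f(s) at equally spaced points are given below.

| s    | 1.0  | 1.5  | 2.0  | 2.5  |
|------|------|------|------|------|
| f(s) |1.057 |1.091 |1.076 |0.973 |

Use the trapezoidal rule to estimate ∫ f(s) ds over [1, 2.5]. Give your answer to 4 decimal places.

h = 0.5, n = 3.
(h/2)·[y₀ + 2y₁ + 2y₂ + y₃] = 0.25·(6.364) = 1.5910.

1.5910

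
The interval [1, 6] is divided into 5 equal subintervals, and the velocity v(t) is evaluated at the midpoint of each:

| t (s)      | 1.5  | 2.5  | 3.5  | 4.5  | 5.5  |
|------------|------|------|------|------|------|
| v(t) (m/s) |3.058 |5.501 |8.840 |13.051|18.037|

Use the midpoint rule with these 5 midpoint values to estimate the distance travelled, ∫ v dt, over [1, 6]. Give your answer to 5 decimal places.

48.48700

h = 1, n = 5.
h·[y(m₁) + y(m₂) + y(m₃) + y(m₄) + y(m₅)] = 1·(48.487) = 48.48700.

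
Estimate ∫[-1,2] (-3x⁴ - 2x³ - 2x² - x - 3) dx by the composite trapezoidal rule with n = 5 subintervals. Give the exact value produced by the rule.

-47.90112

h = (2 − (-1))/5 = 0.6.
Nodes x₀,…,x₅ = -1, -0.4, 0.2, 0.8, 1.4, 2.
f(x) = -3x⁴ - 2x³ - 2x² - x - 3: f₀=-5, f₁=-2.8688, f₂=-3.3008, f₃=-7.3328, f₄=-25.3328, f₅=-77.
(h/2)·[f₀ + 2f₁ + 2f₂ + 2f₃ + 2f₄ + f₅] = 0.3·(-159.6704) = -47.90112.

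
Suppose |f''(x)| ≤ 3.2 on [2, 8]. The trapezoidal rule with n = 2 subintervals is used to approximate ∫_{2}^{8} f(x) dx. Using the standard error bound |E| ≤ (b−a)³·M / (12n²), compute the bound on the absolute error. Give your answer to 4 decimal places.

14.4000

|E| ≤ (6)³·3.2 / (12·2²) = 691.2/48 = 14.4000.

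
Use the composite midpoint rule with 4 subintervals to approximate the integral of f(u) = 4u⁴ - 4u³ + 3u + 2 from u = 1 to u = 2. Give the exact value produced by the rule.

h = (2 − 1)/4 = 0.25.
Midpoints m₁,…,m₄ = 1.125, 1.375, 1.625, 1.875.
f(m₁)=6.0869140625, f(m₂)=10.0244140625, f(m₃)=17.6025390625, f(m₄)=30.6962890625.
h·[f(m₁) + f(m₂) + f(m₃) + f(m₄)] = 0.25·(64.41015625) = 16.1025390625.

16.1025390625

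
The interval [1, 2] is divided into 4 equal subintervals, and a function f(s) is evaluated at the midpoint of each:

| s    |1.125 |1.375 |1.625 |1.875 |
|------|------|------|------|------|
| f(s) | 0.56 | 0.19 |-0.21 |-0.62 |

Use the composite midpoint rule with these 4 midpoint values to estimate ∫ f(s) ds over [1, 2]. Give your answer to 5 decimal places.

-0.02000

h = 0.25, n = 4.
h·[y(m₁) + y(m₂) + y(m₃) + y(m₄)] = 0.25·(-0.08) = -0.02000.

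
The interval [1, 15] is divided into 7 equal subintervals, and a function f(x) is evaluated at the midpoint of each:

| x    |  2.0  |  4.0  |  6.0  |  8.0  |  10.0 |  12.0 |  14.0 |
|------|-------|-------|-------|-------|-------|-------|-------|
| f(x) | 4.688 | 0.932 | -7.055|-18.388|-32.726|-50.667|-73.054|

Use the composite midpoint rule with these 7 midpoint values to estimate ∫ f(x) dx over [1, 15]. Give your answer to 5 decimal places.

-352.54000

h = 2, n = 7.
h·[y(m₁) + y(m₂) + y(m₃) + y(m₄) + y(m₅) + y(m₆) + y(m₇)] = 2·(-176.270) = -352.54000.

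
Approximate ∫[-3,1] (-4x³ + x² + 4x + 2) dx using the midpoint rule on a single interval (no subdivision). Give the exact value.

M = (b−a)·f(-1) = 4·(3) = 12.

12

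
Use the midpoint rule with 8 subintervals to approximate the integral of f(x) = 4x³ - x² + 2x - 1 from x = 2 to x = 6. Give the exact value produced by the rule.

h = (6 − 2)/8 = 0.5.
Midpoints m₁,…,m₈ = 2.25, 2.75, 3.25, 3.75, 4.25, 4.75, 5.25, 5.75.
f(m₁)=44, f(m₂)=80.125, f(m₃)=132.25, f(m₄)=203.375, f(m₅)=296.5, f(m₆)=414.625, f(m₇)=560.75, f(m₈)=737.875.
h·[f(m₁) + f(m₂) + f(m₃) + f(m₄) + f(m₅) + f(m₆) + f(m₇) + f(m₈)] = 0.5·(2469.5) = 1234.75.

1234.75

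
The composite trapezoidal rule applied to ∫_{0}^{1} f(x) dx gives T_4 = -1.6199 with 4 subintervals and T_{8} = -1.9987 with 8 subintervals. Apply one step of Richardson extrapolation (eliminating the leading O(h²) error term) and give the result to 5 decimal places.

-2.12497

R = (4·T_{8} − T_4) / 3 = (4·(-1.9987) − (-1.6199))/3 = (-6.3749)/3 = -2.12497.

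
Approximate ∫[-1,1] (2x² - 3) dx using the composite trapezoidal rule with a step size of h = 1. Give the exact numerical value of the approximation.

-4

h = (1 − (-1))/2 = 1.
Nodes x₀,…,x₂ = -1, 0, 1.
f(x) = 2x² - 3: f₀=-1, f₁=-3, f₂=-1.
(h/2)·[f₀ + 2f₁ + f₂] = 0.5·(-8) = -4.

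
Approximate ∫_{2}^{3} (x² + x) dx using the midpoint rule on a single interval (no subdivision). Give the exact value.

8.75

M = (b−a)·f(2.5) = 1·(8.75) = 8.75.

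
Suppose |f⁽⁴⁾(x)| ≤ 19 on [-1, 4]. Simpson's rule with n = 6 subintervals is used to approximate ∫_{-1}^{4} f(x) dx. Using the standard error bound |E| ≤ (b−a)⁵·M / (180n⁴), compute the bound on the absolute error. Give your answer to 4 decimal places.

|E| ≤ (5)⁵·19 / (180·6⁴) = 59375/233280 = 0.2545.

0.2545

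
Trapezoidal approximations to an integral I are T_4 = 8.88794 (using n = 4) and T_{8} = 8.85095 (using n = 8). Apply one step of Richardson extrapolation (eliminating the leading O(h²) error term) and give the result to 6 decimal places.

8.838620

R = (4·T_{8} − T_4) / 3 = (4·8.85095 − 8.88794)/3 = (26.51586)/3 = 8.838620.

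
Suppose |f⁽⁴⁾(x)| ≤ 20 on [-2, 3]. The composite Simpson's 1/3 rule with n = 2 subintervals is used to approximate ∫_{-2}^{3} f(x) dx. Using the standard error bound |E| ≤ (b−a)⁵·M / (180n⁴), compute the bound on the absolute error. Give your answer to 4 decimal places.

21.7014

|E| ≤ (5)⁵·20 / (180·2⁴) = 62500/2880 = 21.7014.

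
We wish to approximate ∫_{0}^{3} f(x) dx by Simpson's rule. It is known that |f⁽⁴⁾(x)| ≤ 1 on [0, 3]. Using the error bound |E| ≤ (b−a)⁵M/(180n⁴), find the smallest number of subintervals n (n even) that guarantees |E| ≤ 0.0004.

8

Need 243/(180n⁴) ≤ 0.0004.
n⁴ ≥ 243/(180·0.0004) = 3375 ⇒ n ≥ 7.6220, so the smallest even n is 8. (n must be even for Simpson's rule.)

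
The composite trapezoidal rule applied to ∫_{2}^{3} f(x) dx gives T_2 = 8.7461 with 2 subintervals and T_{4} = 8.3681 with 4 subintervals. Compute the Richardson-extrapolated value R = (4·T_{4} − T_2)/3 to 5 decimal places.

R = (4·T_{4} − T_2) / 3 = (4·8.3681 − 8.7461)/3 = (24.7263)/3 = 8.24210.

8.24210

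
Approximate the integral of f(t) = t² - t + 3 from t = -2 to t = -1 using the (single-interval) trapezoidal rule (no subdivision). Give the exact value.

T = (b−a)/2 · [f(-2) + f(-1)] = 0.5·[9 + 5] = 7.

7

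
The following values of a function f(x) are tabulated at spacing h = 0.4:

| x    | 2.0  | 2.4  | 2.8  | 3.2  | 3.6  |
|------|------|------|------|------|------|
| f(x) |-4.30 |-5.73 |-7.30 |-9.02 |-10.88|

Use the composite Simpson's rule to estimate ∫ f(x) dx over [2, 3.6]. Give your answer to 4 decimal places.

h = 0.4, n = 4.
(h/3)·[y₀ + 4y₁ + 2y₂ + 4y₃ + y₄] = 0.133333·(-88.78) = -11.8373.

-11.8373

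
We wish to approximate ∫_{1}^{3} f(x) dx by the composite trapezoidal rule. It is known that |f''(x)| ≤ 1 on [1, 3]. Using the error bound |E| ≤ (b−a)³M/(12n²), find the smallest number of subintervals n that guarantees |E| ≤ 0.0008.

29

Need 8/(12n²) ≤ 0.0008.
n² ≥ 8/(12·0.0008) = 833.333 ⇒ n ≥ 28.8675, so the smallest n is 29.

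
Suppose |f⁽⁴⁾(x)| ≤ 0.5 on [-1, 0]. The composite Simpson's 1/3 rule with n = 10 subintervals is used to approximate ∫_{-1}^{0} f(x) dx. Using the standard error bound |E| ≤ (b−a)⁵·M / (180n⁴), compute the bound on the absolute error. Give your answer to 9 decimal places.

0.000000278

|E| ≤ (1)⁵·0.5 / (180·10⁴) = 0.5/1800000 = 0.000000278.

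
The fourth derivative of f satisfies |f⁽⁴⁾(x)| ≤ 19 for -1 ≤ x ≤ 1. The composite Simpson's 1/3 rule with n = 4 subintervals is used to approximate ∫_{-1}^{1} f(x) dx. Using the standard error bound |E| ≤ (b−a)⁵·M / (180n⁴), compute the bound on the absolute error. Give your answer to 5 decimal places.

0.01319

|E| ≤ (2)⁵·19 / (180·4⁴) = 608/46080 = 0.01319.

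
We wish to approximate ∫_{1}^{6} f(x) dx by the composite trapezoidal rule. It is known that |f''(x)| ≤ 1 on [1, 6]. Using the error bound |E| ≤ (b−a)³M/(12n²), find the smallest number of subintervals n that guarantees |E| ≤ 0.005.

Need 125/(12n²) ≤ 0.005.
n² ≥ 125/(12·0.005) = 2083.33 ⇒ n ≥ 45.6435, so the smallest n is 46.

46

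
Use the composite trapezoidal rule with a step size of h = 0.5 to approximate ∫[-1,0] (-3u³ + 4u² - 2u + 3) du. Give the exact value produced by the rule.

h = (0 − (-1))/2 = 0.5.
Nodes u₀,…,u₂ = -1, -0.5, 0.
f(u) = -3u³ + 4u² - 2u + 3: f₀=12, f₁=5.375, f₂=3.
(h/2)·[f₀ + 2f₁ + f₂] = 0.25·(25.75) = 6.4375.

6.4375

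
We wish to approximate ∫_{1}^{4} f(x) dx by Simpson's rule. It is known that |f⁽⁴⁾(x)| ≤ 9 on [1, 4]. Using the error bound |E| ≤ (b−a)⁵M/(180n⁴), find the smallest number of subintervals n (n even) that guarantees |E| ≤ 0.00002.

Need 2187/(180n⁴) ≤ 0.00002.
n⁴ ≥ 2187/(180·0.00002) = 607500 ⇒ n ≥ 27.9181, so the smallest even n is 28. (n must be even for Simpson's rule.)

28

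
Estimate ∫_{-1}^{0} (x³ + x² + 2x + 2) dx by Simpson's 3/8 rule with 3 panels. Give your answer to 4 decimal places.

1.0833

h = (0 − (-1))/3 = 0.333333.
Nodes x₀,…,x₃ = -1, -0.666667, -0.333333, 0.
f(x) = x³ + x² + 2x + 2: f₀=0, f₁=0.814815, f₂=1.407407, f₃=2.
(3h/8)·[f₀ + 3f₁ + 3f₂ + f₃] = 0.125·(8.666667) = 1.0833.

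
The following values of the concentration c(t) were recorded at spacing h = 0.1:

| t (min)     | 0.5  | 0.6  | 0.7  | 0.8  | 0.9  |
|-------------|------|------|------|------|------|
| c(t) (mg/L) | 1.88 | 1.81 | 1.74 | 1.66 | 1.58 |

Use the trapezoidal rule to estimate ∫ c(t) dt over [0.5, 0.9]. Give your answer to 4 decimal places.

h = 0.1, n = 4.
(h/2)·[y₀ + 2y₁ + 2y₂ + 2y₃ + y₄] = 0.05·(13.88) = 0.6940.

0.6940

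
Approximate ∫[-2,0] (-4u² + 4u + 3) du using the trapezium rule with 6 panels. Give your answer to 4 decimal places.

-12.8148

h = (0 − (-2))/6 = 0.333333.
Nodes u₀,…,u₆ = -2, -1.666667, -1.333333, -1, -0.666667, -0.333333, 0.
f(u) = -4u² + 4u + 3: f₀=-21, f₁=-14.777778, f₂=-9.444444, f₃=-5, f₄=-1.444444, f₅=1.222222, f₆=3.
(h/2)·[f₀ + 2f₁ + 2f₂ + 2f₃ + 2f₄ + 2f₅ + f₆] = 0.166667·(-76.888889) = -12.8148.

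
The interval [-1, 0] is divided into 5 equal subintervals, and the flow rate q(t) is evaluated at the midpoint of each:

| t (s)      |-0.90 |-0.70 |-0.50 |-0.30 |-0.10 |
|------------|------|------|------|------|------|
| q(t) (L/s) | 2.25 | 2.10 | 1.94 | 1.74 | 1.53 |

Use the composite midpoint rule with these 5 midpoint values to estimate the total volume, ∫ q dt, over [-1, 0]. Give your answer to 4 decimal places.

h = 0.2, n = 5.
h·[y(m₁) + y(m₂) + y(m₃) + y(m₄) + y(m₅)] = 0.2·(9.56) = 1.9120.

1.9120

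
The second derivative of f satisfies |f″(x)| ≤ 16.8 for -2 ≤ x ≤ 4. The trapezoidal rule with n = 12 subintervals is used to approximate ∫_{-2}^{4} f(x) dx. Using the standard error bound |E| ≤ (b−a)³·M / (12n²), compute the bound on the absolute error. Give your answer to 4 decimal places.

2.1000

|E| ≤ (6)³·16.8 / (12·12²) = 3628.8/1728 = 2.1000.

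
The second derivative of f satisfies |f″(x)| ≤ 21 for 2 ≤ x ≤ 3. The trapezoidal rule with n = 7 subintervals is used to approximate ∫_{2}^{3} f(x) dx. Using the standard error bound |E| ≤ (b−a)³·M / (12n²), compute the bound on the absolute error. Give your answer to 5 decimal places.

0.03571

|E| ≤ (1)³·21 / (12·7²) = 21/588 = 0.03571.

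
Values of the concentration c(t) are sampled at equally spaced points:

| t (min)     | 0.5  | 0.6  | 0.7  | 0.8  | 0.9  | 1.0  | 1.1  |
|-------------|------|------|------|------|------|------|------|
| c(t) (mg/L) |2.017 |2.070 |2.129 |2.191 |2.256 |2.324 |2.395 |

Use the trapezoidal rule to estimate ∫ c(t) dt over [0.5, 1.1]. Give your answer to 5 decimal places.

1.31760

h = 0.1, n = 6.
(h/2)·[y₀ + 2y₁ + 2y₂ + 2y₃ + 2y₄ + 2y₅ + y₆] = 0.05·(26.352) = 1.31760.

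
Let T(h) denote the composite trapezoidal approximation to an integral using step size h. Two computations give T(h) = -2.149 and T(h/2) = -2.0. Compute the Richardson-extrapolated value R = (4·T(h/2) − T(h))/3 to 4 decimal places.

-1.9503

R = (4·T(h/2) − T(h)) / 3 = (4·(-2.0) − (-2.149))/3 = (-5.851)/3 = -1.9503.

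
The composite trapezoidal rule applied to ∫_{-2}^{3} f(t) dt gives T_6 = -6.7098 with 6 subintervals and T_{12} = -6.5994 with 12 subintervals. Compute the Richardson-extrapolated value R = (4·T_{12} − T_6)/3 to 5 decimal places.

R = (4·T_{12} − T_6) / 3 = (4·(-6.5994) − (-6.7098))/3 = (-19.6878)/3 = -6.56260.

-6.56260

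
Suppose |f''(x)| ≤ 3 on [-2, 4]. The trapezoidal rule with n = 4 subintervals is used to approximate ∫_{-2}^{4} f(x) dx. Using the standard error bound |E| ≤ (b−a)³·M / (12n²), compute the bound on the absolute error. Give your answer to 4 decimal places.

3.3750

|E| ≤ (6)³·3 / (12·4²) = 648/192 = 3.3750.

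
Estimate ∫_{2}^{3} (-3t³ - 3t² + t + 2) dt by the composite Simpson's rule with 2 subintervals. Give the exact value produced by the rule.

h = (3 − 2)/2 = 0.5.
Nodes t₀,…,t₂ = 2, 2.5, 3.
f(t) = -3t³ - 3t² + t + 2: f₀=-32, f₁=-61.125, f₂=-103.
(h/3)·[f₀ + 4f₁ + f₂] = 0.166667·(-379.5) = -63.25.

-63.25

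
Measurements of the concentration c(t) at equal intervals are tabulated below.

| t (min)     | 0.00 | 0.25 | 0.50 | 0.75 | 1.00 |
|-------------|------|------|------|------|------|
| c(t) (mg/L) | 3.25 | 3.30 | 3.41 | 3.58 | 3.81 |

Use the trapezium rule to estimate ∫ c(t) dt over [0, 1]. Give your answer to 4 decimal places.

h = 0.25, n = 4.
(h/2)·[y₀ + 2y₁ + 2y₂ + 2y₃ + y₄] = 0.125·(27.64) = 3.4550.

3.4550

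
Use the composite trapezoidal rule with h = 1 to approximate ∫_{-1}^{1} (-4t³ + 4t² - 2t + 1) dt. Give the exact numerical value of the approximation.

h = (1 − (-1))/2 = 1.
Nodes t₀,…,t₂ = -1, 0, 1.
f(t) = -4t³ + 4t² - 2t + 1: f₀=11, f₁=1, f₂=-1.
(h/2)·[f₀ + 2f₁ + f₂] = 0.5·(12) = 6.

6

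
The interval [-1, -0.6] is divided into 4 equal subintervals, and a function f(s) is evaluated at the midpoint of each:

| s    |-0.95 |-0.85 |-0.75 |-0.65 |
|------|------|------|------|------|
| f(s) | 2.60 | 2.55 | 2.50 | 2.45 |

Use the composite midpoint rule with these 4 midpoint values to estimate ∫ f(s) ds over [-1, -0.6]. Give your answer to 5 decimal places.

h = 0.1, n = 4.
h·[y(m₁) + y(m₂) + y(m₃) + y(m₄)] = 0.1·(10.10) = 1.01000.

1.01000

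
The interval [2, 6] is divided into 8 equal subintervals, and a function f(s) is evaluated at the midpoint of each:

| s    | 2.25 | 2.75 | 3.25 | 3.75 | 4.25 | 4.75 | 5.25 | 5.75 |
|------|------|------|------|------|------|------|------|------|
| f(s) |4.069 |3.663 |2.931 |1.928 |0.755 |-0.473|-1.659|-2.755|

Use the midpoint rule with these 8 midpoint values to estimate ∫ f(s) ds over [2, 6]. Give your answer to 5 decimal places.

h = 0.5, n = 8.
h·[y(m₁) + y(m₂) + y(m₃) + y(m₄) + y(m₅) + y(m₆) + y(m₇) + y(m₈)] = 0.5·(8.459) = 4.22950.

4.22950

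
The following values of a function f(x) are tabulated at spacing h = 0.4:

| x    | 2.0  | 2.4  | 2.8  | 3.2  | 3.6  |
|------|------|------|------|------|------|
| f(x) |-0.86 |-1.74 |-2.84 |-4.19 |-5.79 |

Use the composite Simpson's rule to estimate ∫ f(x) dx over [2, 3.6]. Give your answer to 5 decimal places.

-4.80667

h = 0.4, n = 4.
(h/3)·[y₀ + 4y₁ + 2y₂ + 4y₃ + y₄] = 0.133333·(-36.05) = -4.80667.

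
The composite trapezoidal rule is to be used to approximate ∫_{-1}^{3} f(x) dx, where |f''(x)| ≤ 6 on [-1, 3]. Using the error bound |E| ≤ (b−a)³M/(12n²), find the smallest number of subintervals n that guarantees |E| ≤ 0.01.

Need 384/(12n²) ≤ 0.01.
n² ≥ 384/(12·0.01) = 3200 ⇒ n ≥ 56.5685, so the smallest n is 57.

57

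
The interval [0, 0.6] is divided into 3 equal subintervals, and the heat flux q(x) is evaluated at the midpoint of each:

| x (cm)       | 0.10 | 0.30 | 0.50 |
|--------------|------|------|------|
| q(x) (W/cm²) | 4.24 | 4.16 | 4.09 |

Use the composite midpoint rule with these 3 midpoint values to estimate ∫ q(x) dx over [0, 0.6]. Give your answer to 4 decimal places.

h = 0.2, n = 3.
h·[y(m₁) + y(m₂) + y(m₃)] = 0.2·(12.49) = 2.4980.

2.4980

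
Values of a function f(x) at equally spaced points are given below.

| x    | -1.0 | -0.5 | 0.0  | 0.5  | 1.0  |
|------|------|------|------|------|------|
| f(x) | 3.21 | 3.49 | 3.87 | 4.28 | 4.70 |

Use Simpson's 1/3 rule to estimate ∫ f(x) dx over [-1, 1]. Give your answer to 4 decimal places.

7.7883

h = 0.5, n = 4.
(h/3)·[y₀ + 4y₁ + 2y₂ + 4y₃ + y₄] = 0.166667·(46.73) = 7.7883.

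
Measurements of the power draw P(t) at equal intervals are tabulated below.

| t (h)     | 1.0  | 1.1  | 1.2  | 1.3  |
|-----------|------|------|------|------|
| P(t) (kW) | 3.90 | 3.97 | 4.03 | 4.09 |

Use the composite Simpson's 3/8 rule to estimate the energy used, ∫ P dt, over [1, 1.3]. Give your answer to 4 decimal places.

1.1996

h = 0.1, n = 3.
(3h/8)·[y₀ + 3y₁ + 3y₂ + y₃] = 0.0375·(31.99) = 1.1996.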